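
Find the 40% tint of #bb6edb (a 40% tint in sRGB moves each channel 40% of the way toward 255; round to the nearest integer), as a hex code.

#d6a8e9

#bb6edb is rgb(187, 110, 219).
A 40% tint moves each channel 40% toward 255:
  R: 187 + 27.2 = 214.2 → 214
  G: 110 + 0.4×(255−110) = 110 + 58 = 168 → 168
  B: 219 + 0.4×(255−219) = 219 + 14.4 = 233.4 → 233
rgb(214, 168, 233) = #d6a8e9.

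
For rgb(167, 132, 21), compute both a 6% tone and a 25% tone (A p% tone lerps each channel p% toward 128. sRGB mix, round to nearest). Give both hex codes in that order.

6% tone:
  R: 167 − 2.34 = 164.66 → 165
  G: 132 + 0.06×(128−132) = 132 − 0.24 = 131.76 → 132
  B: 21 + 6.42 = 27.42 → 27
  → #A5841B
25% tone:
  R: 167 − 9.75 = 157.25 → 157
  G: 132 − 1 = 131 → 131
  B: 21 + 26.75 = 47.75 → 48
  → #9D8330

#A5841B, #9D8330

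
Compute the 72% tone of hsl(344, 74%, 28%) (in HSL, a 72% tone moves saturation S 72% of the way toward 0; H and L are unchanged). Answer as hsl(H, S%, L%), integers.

S moves 72% from 74 toward 0: 74 − 53.28 = 20.72 → 21.
H and L are unchanged.

hsl(344, 21%, 28%)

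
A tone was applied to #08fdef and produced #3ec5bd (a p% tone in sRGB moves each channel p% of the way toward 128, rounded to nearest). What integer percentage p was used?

#08fdef is rgb(8, 253, 239); #3ec5bd is rgb(62, 197, 189).
On the G channel (widest range): 197 ≈ 253 + (p/100)(128 − 253), so p ≈ 100×(197 − 253)/(128 − 253) = -5600/-125 = 44.80.
p = 45 reproduces all three channels after rounding.

45%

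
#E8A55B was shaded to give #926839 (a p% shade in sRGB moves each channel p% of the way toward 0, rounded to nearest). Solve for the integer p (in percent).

37%

#E8A55B is rgb(232, 165, 91); #926839 is rgb(146, 104, 57).
On the R channel (widest range): 146 ≈ 232 + (p/100)(0 − 232), so p ≈ 100×(146 − 232)/(0 − 232) = -8600/-232 = 37.07.
p = 37 reproduces all three channels after rounding.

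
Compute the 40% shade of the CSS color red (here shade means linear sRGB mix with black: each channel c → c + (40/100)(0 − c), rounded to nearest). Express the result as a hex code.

CSS red is rgb(255, 0, 0).
Lerp each channel 40% toward 0:
  R: 255 + 0.4×(0−255) = 255 − 102 = 153 → 153
  G: 0 + 0 = 0 → 0
  B: 0 + 0 = 0 → 0
rgb(153, 0, 0) = #990000.

#990000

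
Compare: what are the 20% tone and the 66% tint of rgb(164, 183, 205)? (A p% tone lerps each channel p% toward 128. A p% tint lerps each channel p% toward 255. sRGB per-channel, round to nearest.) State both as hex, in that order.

#9dacbe, #e0e7ee

20% tone:
  R: 164 + 0.2×(128−164) = 164 − 7.2 = 156.8 → 157
  G: 183 − 11 = 172 → 172
  B: 205 − 15.4 = 189.6 → 190
  → #9dacbe
66% tint:
  R: 164 + 60.06 = 224.06 → 224
  G: 183 + 47.52 = 230.52 → 231
  B: 205 + 0.66×(255−205) = 205 + 33 = 238 → 238
  → #e0e7ee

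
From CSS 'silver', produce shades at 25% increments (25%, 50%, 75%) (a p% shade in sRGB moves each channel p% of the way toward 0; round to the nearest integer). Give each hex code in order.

#909090, #606060, #303030

CSS silver is rgb(192, 192, 192).
25%: (192 − 48 = 144→144, 192 − 48 = 144→144, 192 − 48 = 144→144) → #909090
50%: (192 − 96 = 96→96, 192 − 96 = 96→96, 192 − 96 = 96→96) → #606060
75%: (192 − 144 = 48→48, 192 − 144 = 48→48, 192 − 144 = 48→48) → #303030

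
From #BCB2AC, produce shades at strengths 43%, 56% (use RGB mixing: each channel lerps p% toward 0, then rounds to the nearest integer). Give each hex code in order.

#BCB2AC is rgb(188, 178, 172).
43%: (188 − 80.84 = 107.16→107, 178 − 76.54 = 101.46→101, 172 − 73.96 = 98.04→98) → #6B6562
56%: (188 − 105.28 = 82.72→83, 178 − 99.68 = 78.32→78, 172 − 96.32 = 75.68→76) → #534E4C

#6B6562, #534E4C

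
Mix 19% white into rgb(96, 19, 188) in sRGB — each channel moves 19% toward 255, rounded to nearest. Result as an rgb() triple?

rgb(126, 64, 201)

Per channel, c → c + 0.19(255 − c):
  R: 96 + 0.19×(255−96) = 96 + 30.21 = 126.21 → 126
  G: 19 + 0.19×(255−19) = 19 + 44.84 = 63.84 → 64
  B: 188 + 0.19×(255−188) = 188 + 12.73 = 200.73 → 201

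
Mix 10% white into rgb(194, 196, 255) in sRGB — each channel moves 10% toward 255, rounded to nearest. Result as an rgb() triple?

rgb(200, 202, 255)

Lerp each channel 10% toward 255:
  R: 194 + 0.1×(255−194) = 194 + 6.1 = 200.1 → 200
  G: 196 + 5.9 = 201.9 → 202
  B: 255 + 0 = 255 → 255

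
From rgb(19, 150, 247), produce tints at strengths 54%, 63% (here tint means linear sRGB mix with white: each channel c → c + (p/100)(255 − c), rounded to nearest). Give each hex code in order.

#92CFFB, #A8D8FC

54%: (19 + 127.44 = 146.44→146, 150 + 56.7 = 206.7→207, 247 + 4.32 = 251.32→251) → #92CFFB
63%: (19 + 148.68 = 167.68→168, 150 + 66.15 = 216.15→216, 247 + 5.04 = 252.04→252) → #A8D8FC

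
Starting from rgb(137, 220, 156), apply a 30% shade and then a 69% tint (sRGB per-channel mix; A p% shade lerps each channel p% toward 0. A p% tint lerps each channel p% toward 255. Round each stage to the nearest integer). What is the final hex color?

#CEE0D2

Per channel, c → c + 0.3(0 − c):
  R: 137 − 41.1 = 95.9 → 96
  G: 220 + 0.3×(0−220) = 220 − 66 = 154 → 154
  B: 156 − 46.8 = 109.2 → 109
After the shade: rgb(96, 154, 109) = #609A6D.
A 69% tint moves each channel 69% toward 255:
  R: 96 + 0.69×(255−96) = 96 + 109.71 = 205.71 → 206
  G: 154 + 69.69 = 223.69 → 224
  B: 109 + 0.69×(255−109) = 109 + 100.74 = 209.74 → 210
rgb(206, 224, 210) = #CEE0D2.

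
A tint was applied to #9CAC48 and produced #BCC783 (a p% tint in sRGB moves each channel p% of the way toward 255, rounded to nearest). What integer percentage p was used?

32%

#9CAC48 is rgb(156, 172, 72); #BCC783 is rgb(188, 199, 131).
On the B channel (widest range): 131 ≈ 72 + (p/100)(255 − 72), so p ≈ 100×(131 − 72)/(255 − 72) = 5900/183 = 32.24.
p = 32 reproduces all three channels after rounding.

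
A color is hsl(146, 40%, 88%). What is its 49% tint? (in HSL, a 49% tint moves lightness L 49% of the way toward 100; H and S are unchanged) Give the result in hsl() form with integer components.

hsl(146, 40%, 94%)

L moves 49% from 88 toward 100: 88 + 5.88 = 93.88 → 94.
H and S are unchanged.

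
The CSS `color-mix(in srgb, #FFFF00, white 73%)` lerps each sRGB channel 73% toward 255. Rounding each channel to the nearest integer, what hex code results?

#FFFFBA

#FFFF00 is rgb(255, 255, 0).
Lerp each channel 73% toward 255:
  R: 255 + 0 = 255 → 255
  G: 255 + 0 = 255 → 255
  B: 0 + 0.73×(255−0) = 0 + 186.15 = 186.15 → 186
rgb(255, 255, 186) = #FFFFBA.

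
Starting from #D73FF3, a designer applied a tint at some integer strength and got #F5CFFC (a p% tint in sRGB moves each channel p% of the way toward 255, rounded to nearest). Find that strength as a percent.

75%

#D73FF3 is rgb(215, 63, 243); #F5CFFC is rgb(245, 207, 252).
On the G channel (widest range): 207 ≈ 63 + (p/100)(255 − 63), so p ≈ 100×(207 − 63)/(255 − 63) = 14400/192 = 75.00.
p = 75 reproduces all three channels after rounding.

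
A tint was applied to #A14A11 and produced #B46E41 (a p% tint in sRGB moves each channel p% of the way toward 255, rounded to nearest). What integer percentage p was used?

#A14A11 is rgb(161, 74, 17); #B46E41 is rgb(180, 110, 65).
On the B channel (widest range): 65 ≈ 17 + (p/100)(255 − 17), so p ≈ 100×(65 − 17)/(255 − 17) = 4800/238 = 20.17.
p = 20 reproduces all three channels after rounding.

20%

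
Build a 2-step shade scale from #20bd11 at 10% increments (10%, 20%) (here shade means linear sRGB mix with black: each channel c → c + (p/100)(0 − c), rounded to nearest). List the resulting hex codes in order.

#20bd11 is rgb(32, 189, 17).
10%: (32 − 3.2 = 28.8→29, 189 − 18.9 = 170.1→170, 17 − 1.7 = 15.3→15) → #1daa0f
20%: (32 − 6.4 = 25.6→26, 189 − 37.8 = 151.2→151, 17 − 3.4 = 13.6→14) → #1a970e

#1daa0f, #1a970e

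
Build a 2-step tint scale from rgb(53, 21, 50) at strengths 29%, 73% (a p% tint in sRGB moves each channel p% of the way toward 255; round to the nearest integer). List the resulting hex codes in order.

#70596D, #C8C0C8

29%: (53 + 58.58 = 111.58→112, 21 + 67.86 = 88.86→89, 50 + 59.45 = 109.45→109) → #70596D
73%: (53 + 147.46 = 200.46→200, 21 + 170.82 = 191.82→192, 50 + 149.65 = 199.65→200) → #C8C0C8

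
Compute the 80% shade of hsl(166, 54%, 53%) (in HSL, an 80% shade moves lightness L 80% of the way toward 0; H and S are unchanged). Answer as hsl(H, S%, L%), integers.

hsl(166, 54%, 11%)

L moves 80% from 53 toward 0: 53 − 42.4 = 10.6 → 11.
H and S are unchanged.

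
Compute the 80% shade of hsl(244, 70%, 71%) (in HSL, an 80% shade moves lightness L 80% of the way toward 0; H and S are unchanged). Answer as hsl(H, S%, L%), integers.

L moves 80% from 71 toward 0: 71 − 56.8 = 14.2 → 14.
H and S are unchanged.

hsl(244, 70%, 14%)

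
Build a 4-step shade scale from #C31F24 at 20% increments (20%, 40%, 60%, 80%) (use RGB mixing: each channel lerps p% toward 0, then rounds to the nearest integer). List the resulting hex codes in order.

#9C191D, #751316, #4E0C0E, #270607

#C31F24 is rgb(195, 31, 36).
20%: (195 − 39 = 156→156, 31 − 6.2 = 24.8→25, 36 − 7.2 = 28.8→29) → #9C191D
40%: (195 − 78 = 117→117, 31 − 12.4 = 18.6→19, 36 − 14.4 = 21.6→22) → #751316
60%: (195 − 117 = 78→78, 31 − 18.6 = 12.4→12, 36 − 21.6 = 14.4→14) → #4E0C0E
80%: (195 − 156 = 39→39, 31 − 24.8 = 6.2→6, 36 − 28.8 = 7.2→7) → #270607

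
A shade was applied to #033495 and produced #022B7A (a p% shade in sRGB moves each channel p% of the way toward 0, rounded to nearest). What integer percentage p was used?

#033495 is rgb(3, 52, 149); #022B7A is rgb(2, 43, 122).
On the B channel (widest range): 122 ≈ 149 + (p/100)(0 − 149), so p ≈ 100×(122 − 149)/(0 − 149) = -2700/-149 = 18.12.
p = 18 reproduces all three channels after rounding.

18%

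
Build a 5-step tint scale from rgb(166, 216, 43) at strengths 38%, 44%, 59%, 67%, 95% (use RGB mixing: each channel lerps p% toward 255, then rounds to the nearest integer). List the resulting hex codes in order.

38%: (166 + 33.82 = 199.82→200, 216 + 14.82 = 230.82→231, 43 + 80.56 = 123.56→124) → #C8E77C
44%: (166 + 39.16 = 205.16→205, 216 + 17.16 = 233.16→233, 43 + 93.28 = 136.28→136) → #CDE988
59%: (166 + 52.51 = 218.51→219, 216 + 23.01 = 239.01→239, 43 + 125.08 = 168.08→168) → #DBEFA8
67%: (166 + 59.63 = 225.63→226, 216 + 26.13 = 242.13→242, 43 + 142.04 = 185.04→185) → #E2F2B9
95%: (166 + 84.55 = 250.55→251, 216 + 37.05 = 253.05→253, 43 + 201.4 = 244.4→244) → #FBFDF4

#C8E77C, #CDE988, #DBEFA8, #E2F2B9, #FBFDF4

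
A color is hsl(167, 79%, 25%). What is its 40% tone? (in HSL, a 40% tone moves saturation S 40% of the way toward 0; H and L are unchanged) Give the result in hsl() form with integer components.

S moves 40% from 79 toward 0: 79 − 31.6 = 47.4 → 47.
H and L are unchanged.

hsl(167, 47%, 25%)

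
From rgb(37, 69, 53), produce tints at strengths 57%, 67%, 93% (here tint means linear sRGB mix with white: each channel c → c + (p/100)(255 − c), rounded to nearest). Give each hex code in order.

57%: (37 + 124.26 = 161.26→161, 69 + 106.02 = 175.02→175, 53 + 115.14 = 168.14→168) → #A1AFA8
67%: (37 + 146.06 = 183.06→183, 69 + 124.62 = 193.62→194, 53 + 135.34 = 188.34→188) → #B7C2BC
93%: (37 + 202.74 = 239.74→240, 69 + 172.98 = 241.98→242, 53 + 187.86 = 240.86→241) → #F0F2F1

#A1AFA8, #B7C2BC, #F0F2F1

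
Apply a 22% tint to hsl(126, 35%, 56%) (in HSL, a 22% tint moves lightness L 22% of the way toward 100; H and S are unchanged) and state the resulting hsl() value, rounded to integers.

hsl(126, 35%, 66%)

L moves 22% from 56 toward 100: 56 + 9.68 = 65.68 → 66.
H and S are unchanged.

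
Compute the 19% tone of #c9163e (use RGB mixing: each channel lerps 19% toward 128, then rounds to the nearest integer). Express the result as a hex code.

#bb2a4b

#c9163e is rgb(201, 22, 62).
A 19% tone moves each channel 19% toward 128:
  R: 201 + 0.19×(128−201) = 201 − 13.87 = 187.13 → 187
  G: 22 + 0.19×(128−22) = 22 + 20.14 = 42.14 → 42
  B: 62 + 0.19×(128−62) = 62 + 12.54 = 74.54 → 75
rgb(187, 42, 75) = #bb2a4b.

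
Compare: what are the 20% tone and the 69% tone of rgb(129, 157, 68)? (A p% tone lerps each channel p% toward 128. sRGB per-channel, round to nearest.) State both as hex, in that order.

20% tone:
  R: 129 − 0.2 = 128.8 → 129
  G: 157 − 5.8 = 151.2 → 151
  B: 68 + 0.2×(128−68) = 68 + 12 = 80 → 80
  → #819750
69% tone:
  R: 129 − 0.69 = 128.31 → 128
  G: 157 + 0.69×(128−157) = 157 − 20.01 = 136.99 → 137
  B: 68 + 0.69×(128−68) = 68 + 41.4 = 109.4 → 109
  → #80896d

#819750, #80896d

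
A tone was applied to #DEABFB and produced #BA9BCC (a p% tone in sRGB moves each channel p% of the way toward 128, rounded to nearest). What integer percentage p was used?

#DEABFB is rgb(222, 171, 251); #BA9BCC is rgb(186, 155, 204).
On the B channel (widest range): 204 ≈ 251 + (p/100)(128 − 251), so p ≈ 100×(204 − 251)/(128 − 251) = -4700/-123 = 38.21.
p = 38 reproduces all three channels after rounding.

38%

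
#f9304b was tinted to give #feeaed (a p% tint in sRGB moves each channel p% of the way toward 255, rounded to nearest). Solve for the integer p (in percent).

#f9304b is rgb(249, 48, 75); #feeaed is rgb(254, 234, 237).
On the G channel (widest range): 234 ≈ 48 + (p/100)(255 − 48), so p ≈ 100×(234 − 48)/(255 − 48) = 18600/207 = 89.86.
p = 90 reproduces all three channels after rounding.

90%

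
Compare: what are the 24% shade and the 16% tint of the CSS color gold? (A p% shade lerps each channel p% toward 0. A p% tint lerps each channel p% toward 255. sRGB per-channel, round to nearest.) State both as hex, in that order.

#c2a300, #ffdd29

CSS gold is rgb(255, 215, 0).
24% shade:
  R: 255 + 0.24×(0−255) = 255 − 61.2 = 193.8 → 194
  G: 215 + 0.24×(0−215) = 215 − 51.6 = 163.4 → 163
  B: 0 + 0.24×(0−0) = 0 + 0 = 0 → 0
  → #c2a300
16% tint:
  R: 255 + 0 = 255 → 255
  G: 215 + 0.16×(255−215) = 215 + 6.4 = 221.4 → 221
  B: 0 + 40.8 = 40.8 → 41
  → #ffdd29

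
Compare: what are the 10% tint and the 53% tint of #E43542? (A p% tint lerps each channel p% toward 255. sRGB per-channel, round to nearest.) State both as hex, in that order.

#E43542 is rgb(228, 53, 66).
10% tint:
  R: 228 + 0.1×(255−228) = 228 + 2.7 = 230.7 → 231
  G: 53 + 0.1×(255−53) = 53 + 20.2 = 73.2 → 73
  B: 66 + 0.1×(255−66) = 66 + 18.9 = 84.9 → 85
  → #E74955
53% tint:
  R: 228 + 0.53×(255−228) = 228 + 14.31 = 242.31 → 242
  G: 53 + 107.06 = 160.06 → 160
  B: 66 + 0.53×(255−66) = 66 + 100.17 = 166.17 → 166
  → #F2A0A6

#E74955, #F2A0A6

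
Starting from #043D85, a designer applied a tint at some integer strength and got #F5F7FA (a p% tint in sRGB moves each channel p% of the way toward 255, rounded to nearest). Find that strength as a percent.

#043D85 is rgb(4, 61, 133); #F5F7FA is rgb(245, 247, 250).
On the R channel (widest range): 245 ≈ 4 + (p/100)(255 − 4), so p ≈ 100×(245 − 4)/(255 − 4) = 24100/251 = 96.02.
p = 96 reproduces all three channels after rounding.

96%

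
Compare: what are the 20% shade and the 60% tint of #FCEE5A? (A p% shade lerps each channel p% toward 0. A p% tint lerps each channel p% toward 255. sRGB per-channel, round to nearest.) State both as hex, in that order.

#FCEE5A is rgb(252, 238, 90).
20% shade:
  R: 252 + 0.2×(0−252) = 252 − 50.4 = 201.6 → 202
  G: 238 + 0.2×(0−238) = 238 − 47.6 = 190.4 → 190
  B: 90 + 0.2×(0−90) = 90 − 18 = 72 → 72
  → #CABE48
60% tint:
  R: 252 + 1.8 = 253.8 → 254
  G: 238 + 0.6×(255−238) = 238 + 10.2 = 248.2 → 248
  B: 90 + 99 = 189 → 189
  → #FEF8BD

#CABE48, #FEF8BD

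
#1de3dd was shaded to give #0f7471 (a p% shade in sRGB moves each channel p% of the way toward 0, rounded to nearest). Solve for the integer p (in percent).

#1de3dd is rgb(29, 227, 221); #0f7471 is rgb(15, 116, 113).
On the G channel (widest range): 116 ≈ 227 + (p/100)(0 − 227), so p ≈ 100×(116 − 227)/(0 − 227) = -11100/-227 = 48.90.
p = 49 reproduces all three channels after rounding.

49%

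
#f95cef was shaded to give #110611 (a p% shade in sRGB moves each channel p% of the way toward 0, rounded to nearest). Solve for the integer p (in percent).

#f95cef is rgb(249, 92, 239); #110611 is rgb(17, 6, 17).
On the R channel (widest range): 17 ≈ 249 + (p/100)(0 − 249), so p ≈ 100×(17 − 249)/(0 − 249) = -23200/-249 = 93.17.
p = 93 reproduces all three channels after rounding.

93%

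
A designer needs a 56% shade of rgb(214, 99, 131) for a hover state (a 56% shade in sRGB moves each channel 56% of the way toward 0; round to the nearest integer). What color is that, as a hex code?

#5E2C3A

Per channel, c → c + 0.56(0 − c):
  R: 214 + 0.56×(0−214) = 214 − 119.84 = 94.16 → 94
  G: 99 − 55.44 = 43.56 → 44
  B: 131 + 0.56×(0−131) = 131 − 73.36 = 57.64 → 58
rgb(94, 44, 58) = #5E2C3A.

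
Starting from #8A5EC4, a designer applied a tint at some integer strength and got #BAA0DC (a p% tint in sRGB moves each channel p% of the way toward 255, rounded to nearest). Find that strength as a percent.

#8A5EC4 is rgb(138, 94, 196); #BAA0DC is rgb(186, 160, 220).
On the G channel (widest range): 160 ≈ 94 + (p/100)(255 − 94), so p ≈ 100×(160 − 94)/(255 − 94) = 6600/161 = 40.99.
p = 41 reproduces all three channels after rounding.

41%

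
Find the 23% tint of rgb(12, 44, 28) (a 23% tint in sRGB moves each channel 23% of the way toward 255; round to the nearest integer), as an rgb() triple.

rgb(68, 93, 80)

Lerp each channel 23% toward 255:
  R: 12 + 55.89 = 67.89 → 68
  G: 44 + 0.23×(255−44) = 44 + 48.53 = 92.53 → 93
  B: 28 + 52.21 = 80.21 → 80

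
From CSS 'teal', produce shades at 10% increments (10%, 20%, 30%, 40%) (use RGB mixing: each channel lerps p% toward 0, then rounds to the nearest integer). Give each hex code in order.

CSS teal is rgb(0, 128, 128).
10%: (0→0, 128 − 12.8 = 115.2→115, 128 − 12.8 = 115.2→115) → #007373
20%: (0→0, 128 − 25.6 = 102.4→102, 128 − 25.6 = 102.4→102) → #006666
30%: (0→0, 128 − 38.4 = 89.6→90, 128 − 38.4 = 89.6→90) → #005A5A
40%: (0→0, 128 − 51.2 = 76.8→77, 128 − 51.2 = 76.8→77) → #004D4D

#007373, #006666, #005A5A, #004D4D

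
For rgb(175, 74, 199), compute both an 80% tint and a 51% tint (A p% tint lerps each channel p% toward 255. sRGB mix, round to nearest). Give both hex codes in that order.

80% tint:
  R: 175 + 0.8×(255−175) = 175 + 64 = 239 → 239
  G: 74 + 0.8×(255−74) = 74 + 144.8 = 218.8 → 219
  B: 199 + 0.8×(255−199) = 199 + 44.8 = 243.8 → 244
  → #EFDBF4
51% tint:
  R: 175 + 0.51×(255−175) = 175 + 40.8 = 215.8 → 216
  G: 74 + 0.51×(255−74) = 74 + 92.31 = 166.31 → 166
  B: 199 + 0.51×(255−199) = 199 + 28.56 = 227.56 → 228
  → #D8A6E4

#EFDBF4, #D8A6E4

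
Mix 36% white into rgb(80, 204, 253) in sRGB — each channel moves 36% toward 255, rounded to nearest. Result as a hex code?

#8fdefe

Lerp each channel 36% toward 255:
  R: 80 + 0.36×(255−80) = 80 + 63 = 143 → 143
  G: 204 + 0.36×(255−204) = 204 + 18.36 = 222.36 → 222
  B: 253 + 0.72 = 253.72 → 254
rgb(143, 222, 254) = #8fdefe.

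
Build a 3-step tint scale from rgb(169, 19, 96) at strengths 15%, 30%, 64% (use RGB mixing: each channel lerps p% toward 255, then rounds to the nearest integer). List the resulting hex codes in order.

#b63678, #c35a90, #e0aac6

15%: (169 + 12.9 = 181.9→182, 19 + 35.4 = 54.4→54, 96 + 23.85 = 119.85→120) → #b63678
30%: (169 + 25.8 = 194.8→195, 19 + 70.8 = 89.8→90, 96 + 47.7 = 143.7→144) → #c35a90
64%: (169 + 55.04 = 224.04→224, 19 + 151.04 = 170.04→170, 96 + 101.76 = 197.76→198) → #e0aac6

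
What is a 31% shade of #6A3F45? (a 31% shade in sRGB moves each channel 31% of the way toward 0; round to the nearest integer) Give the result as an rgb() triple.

#6A3F45 is rgb(106, 63, 69).
Per channel, c → c + 0.31(0 − c):
  R: 106 − 32.86 = 73.14 → 73
  G: 63 + 0.31×(0−63) = 63 − 19.53 = 43.47 → 43
  B: 69 + 0.31×(0−69) = 69 − 21.39 = 47.61 → 48

rgb(73, 43, 48)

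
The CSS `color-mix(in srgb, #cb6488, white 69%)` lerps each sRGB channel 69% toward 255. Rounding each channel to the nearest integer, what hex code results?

#cb6488 is rgb(203, 100, 136).
Per channel, c → c + 0.69(255 − c):
  R: 203 + 35.88 = 238.88 → 239
  G: 100 + 0.69×(255−100) = 100 + 106.95 = 206.95 → 207
  B: 136 + 82.11 = 218.11 → 218
rgb(239, 207, 218) = #efcfda.

#efcfda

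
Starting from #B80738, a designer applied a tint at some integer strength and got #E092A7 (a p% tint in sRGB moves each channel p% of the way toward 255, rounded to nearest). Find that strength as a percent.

56%

#B80738 is rgb(184, 7, 56); #E092A7 is rgb(224, 146, 167).
On the G channel (widest range): 146 ≈ 7 + (p/100)(255 − 7), so p ≈ 100×(146 − 7)/(255 − 7) = 13900/248 = 56.05.
p = 56 reproduces all three channels after rounding.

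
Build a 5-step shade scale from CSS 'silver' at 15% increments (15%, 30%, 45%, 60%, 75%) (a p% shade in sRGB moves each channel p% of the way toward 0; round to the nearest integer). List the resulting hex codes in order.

CSS silver is rgb(192, 192, 192).
15%: (192 − 28.8 = 163.2→163, 192 − 28.8 = 163.2→163, 192 − 28.8 = 163.2→163) → #a3a3a3
30%: (192 − 57.6 = 134.4→134, 192 − 57.6 = 134.4→134, 192 − 57.6 = 134.4→134) → #868686
45%: (192 − 86.4 = 105.6→106, 192 − 86.4 = 105.6→106, 192 − 86.4 = 105.6→106) → #6a6a6a
60%: (192 − 115.2 = 76.8→77, 192 − 115.2 = 76.8→77, 192 − 115.2 = 76.8→77) → #4d4d4d
75%: (192 − 144 = 48→48, 192 − 144 = 48→48, 192 − 144 = 48→48) → #303030

#a3a3a3, #868686, #6a6a6a, #4d4d4d, #303030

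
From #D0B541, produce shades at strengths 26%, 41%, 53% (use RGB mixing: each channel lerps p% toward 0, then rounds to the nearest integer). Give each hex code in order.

#D0B541 is rgb(208, 181, 65).
26%: (208 − 54.08 = 153.92→154, 181 − 47.06 = 133.94→134, 65 − 16.9 = 48.1→48) → #9A8630
41%: (208 − 85.28 = 122.72→123, 181 − 74.21 = 106.79→107, 65 − 26.65 = 38.35→38) → #7B6B26
53%: (208 − 110.24 = 97.76→98, 181 − 95.93 = 85.07→85, 65 − 34.45 = 30.55→31) → #62551F

#9A8630, #7B6B26, #62551F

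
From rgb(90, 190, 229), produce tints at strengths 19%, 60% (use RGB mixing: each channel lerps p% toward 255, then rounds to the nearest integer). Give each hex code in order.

#79CAEA, #BDE5F5

19%: (90 + 31.35 = 121.35→121, 190 + 12.35 = 202.35→202, 229 + 4.94 = 233.94→234) → #79CAEA
60%: (90 + 99 = 189→189, 190 + 39 = 229→229, 229 + 15.6 = 244.6→245) → #BDE5F5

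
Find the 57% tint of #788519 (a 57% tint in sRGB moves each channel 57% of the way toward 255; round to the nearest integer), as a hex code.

#c5cb9c

#788519 is rgb(120, 133, 25).
Lerp each channel 57% toward 255:
  R: 120 + 0.57×(255−120) = 120 + 76.95 = 196.95 → 197
  G: 133 + 69.54 = 202.54 → 203
  B: 25 + 0.57×(255−25) = 25 + 131.1 = 156.1 → 156
rgb(197, 203, 156) = #c5cb9c.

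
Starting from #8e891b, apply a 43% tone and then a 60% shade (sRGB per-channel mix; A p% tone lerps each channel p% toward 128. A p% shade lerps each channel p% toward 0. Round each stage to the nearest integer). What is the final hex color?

#8e891b is rgb(142, 137, 27).
A 43% tone moves each channel 43% toward 128:
  R: 142 − 6.02 = 135.98 → 136
  G: 137 − 3.87 = 133.13 → 133
  B: 27 + 43.43 = 70.43 → 70
After the tone: rgb(136, 133, 70) = #888546.
A 60% shade moves each channel 60% toward 0:
  R: 136 + 0.6×(0−136) = 136 − 81.6 = 54.4 → 54
  G: 133 + 0.6×(0−133) = 133 − 79.8 = 53.2 → 53
  B: 70 + 0.6×(0−70) = 70 − 42 = 28 → 28
rgb(54, 53, 28) = #36351c.

#36351c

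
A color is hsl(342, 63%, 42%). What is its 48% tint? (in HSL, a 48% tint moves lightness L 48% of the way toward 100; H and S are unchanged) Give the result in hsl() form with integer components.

hsl(342, 63%, 70%)

L moves 48% from 42 toward 100: 42 + 27.84 = 69.84 → 70.
H and S are unchanged.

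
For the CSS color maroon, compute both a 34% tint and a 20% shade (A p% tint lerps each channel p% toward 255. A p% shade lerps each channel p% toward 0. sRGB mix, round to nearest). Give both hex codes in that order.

CSS maroon is rgb(128, 0, 0).
34% tint:
  R: 128 + 0.34×(255−128) = 128 + 43.18 = 171.18 → 171
  G: 0 + 0.34×(255−0) = 0 + 86.7 = 86.7 → 87
  B: 0 + 0.34×(255−0) = 0 + 86.7 = 86.7 → 87
  → #ab5757
20% shade:
  R: 128 + 0.2×(0−128) = 128 − 25.6 = 102.4 → 102
  G: 0 + 0.2×(0−0) = 0 + 0 = 0 → 0
  B: 0 + 0.2×(0−0) = 0 + 0 = 0 → 0
  → #660000

#ab5757, #660000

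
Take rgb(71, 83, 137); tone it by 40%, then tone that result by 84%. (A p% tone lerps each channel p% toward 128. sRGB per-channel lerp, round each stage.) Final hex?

Per channel, c → c + 0.4(128 − c):
  R: 71 + 0.4×(128−71) = 71 + 22.8 = 93.8 → 94
  G: 83 + 18 = 101 → 101
  B: 137 + 0.4×(128−137) = 137 − 3.6 = 133.4 → 133
After the tone: rgb(94, 101, 133) = #5e6585.
Per channel, c → c + 0.84(128 − c):
  R: 94 + 0.84×(128−94) = 94 + 28.56 = 122.56 → 123
  G: 101 + 0.84×(128−101) = 101 + 22.68 = 123.68 → 124
  B: 133 − 4.2 = 128.8 → 129
rgb(123, 124, 129) = #7b7c81.

#7b7c81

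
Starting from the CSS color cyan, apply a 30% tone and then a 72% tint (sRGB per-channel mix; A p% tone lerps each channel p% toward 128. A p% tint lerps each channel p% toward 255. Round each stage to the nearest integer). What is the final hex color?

CSS cyan is rgb(0, 255, 255).
A 30% tone moves each channel 30% toward 128:
  R: 0 + 0.3×(128−0) = 0 + 38.4 = 38.4 → 38
  G: 255 − 38.1 = 216.9 → 217
  B: 255 + 0.3×(128−255) = 255 − 38.1 = 216.9 → 217
After the tone: rgb(38, 217, 217) = #26D9D9.
Lerp each channel 72% toward 255:
  R: 38 + 156.24 = 194.24 → 194
  G: 217 + 0.72×(255−217) = 217 + 27.36 = 244.36 → 244
  B: 217 + 27.36 = 244.36 → 244
rgb(194, 244, 244) = #C2F4F4.

#C2F4F4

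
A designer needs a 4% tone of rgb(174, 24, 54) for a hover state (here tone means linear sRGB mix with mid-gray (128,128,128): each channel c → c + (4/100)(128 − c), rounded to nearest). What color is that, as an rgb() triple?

A 4% tone moves each channel 4% toward 128:
  R: 174 + 0.04×(128−174) = 174 − 1.84 = 172.16 → 172
  G: 24 + 4.16 = 28.16 → 28
  B: 54 + 2.96 = 56.96 → 57

rgb(172, 28, 57)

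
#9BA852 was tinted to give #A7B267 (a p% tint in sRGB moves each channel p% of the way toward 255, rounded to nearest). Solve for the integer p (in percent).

#9BA852 is rgb(155, 168, 82); #A7B267 is rgb(167, 178, 103).
On the B channel (widest range): 103 ≈ 82 + (p/100)(255 − 82), so p ≈ 100×(103 − 82)/(255 − 82) = 2100/173 = 12.14.
p = 12 reproduces all three channels after rounding.

12%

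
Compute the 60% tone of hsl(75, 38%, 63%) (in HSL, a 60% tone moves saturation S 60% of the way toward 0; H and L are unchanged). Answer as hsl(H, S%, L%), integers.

S moves 60% from 38 toward 0: 38 − 22.8 = 15.2 → 15.
H and L are unchanged.

hsl(75, 15%, 63%)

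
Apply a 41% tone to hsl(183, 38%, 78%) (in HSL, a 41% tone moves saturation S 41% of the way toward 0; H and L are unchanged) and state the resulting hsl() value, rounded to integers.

S moves 41% from 38 toward 0: 38 − 15.58 = 22.42 → 22.
H and L are unchanged.

hsl(183, 22%, 78%)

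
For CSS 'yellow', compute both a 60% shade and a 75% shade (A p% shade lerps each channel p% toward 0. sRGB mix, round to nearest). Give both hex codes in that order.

#666600, #404000

CSS yellow is rgb(255, 255, 0).
60% shade:
  R: 255 + 0.6×(0−255) = 255 − 153 = 102 → 102
  G: 255 + 0.6×(0−255) = 255 − 153 = 102 → 102
  B: 0 + 0.6×(0−0) = 0 + 0 = 0 → 0
  → #666600
75% shade:
  R: 255 + 0.75×(0−255) = 255 − 191.25 = 63.75 → 64
  G: 255 + 0.75×(0−255) = 255 − 191.25 = 63.75 → 64
  B: 0 + 0.75×(0−0) = 0 + 0 = 0 → 0
  → #404000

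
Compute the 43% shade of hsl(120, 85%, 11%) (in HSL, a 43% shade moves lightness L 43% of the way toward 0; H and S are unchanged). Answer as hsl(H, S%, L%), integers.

L moves 43% from 11 toward 0: 11 − 4.73 = 6.27 → 6.
H and S are unchanged.

hsl(120, 85%, 6%)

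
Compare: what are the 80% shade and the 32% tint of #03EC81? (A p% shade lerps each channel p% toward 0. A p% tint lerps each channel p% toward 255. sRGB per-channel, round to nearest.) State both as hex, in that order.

#03EC81 is rgb(3, 236, 129).
80% shade:
  R: 3 − 2.4 = 0.6 → 1
  G: 236 + 0.8×(0−236) = 236 − 188.8 = 47.2 → 47
  B: 129 − 103.2 = 25.8 → 26
  → #012F1A
32% tint:
  R: 3 + 80.64 = 83.64 → 84
  G: 236 + 0.32×(255−236) = 236 + 6.08 = 242.08 → 242
  B: 129 + 0.32×(255−129) = 129 + 40.32 = 169.32 → 169
  → #54F2A9

#012F1A, #54F2A9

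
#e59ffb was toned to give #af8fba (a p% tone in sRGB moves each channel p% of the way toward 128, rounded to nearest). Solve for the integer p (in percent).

53%

#e59ffb is rgb(229, 159, 251); #af8fba is rgb(175, 143, 186).
On the B channel (widest range): 186 ≈ 251 + (p/100)(128 − 251), so p ≈ 100×(186 − 251)/(128 − 251) = -6500/-123 = 52.85.
p = 53 reproduces all three channels after rounding.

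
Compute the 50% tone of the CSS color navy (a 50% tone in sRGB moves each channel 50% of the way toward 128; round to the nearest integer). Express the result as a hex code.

CSS navy is rgb(0, 0, 128).
A 50% tone moves each channel 50% toward 128:
  R: 0 + 64 = 64 → 64
  G: 0 + 0.5×(128−0) = 0 + 64 = 64 → 64
  B: 128 + 0.5×(128−128) = 128 + 0 = 128 → 128
rgb(64, 64, 128) = #404080.

#404080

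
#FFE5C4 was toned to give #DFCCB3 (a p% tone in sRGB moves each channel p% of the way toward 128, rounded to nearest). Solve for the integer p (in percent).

25%

#FFE5C4 is rgb(255, 229, 196); #DFCCB3 is rgb(223, 204, 179).
On the R channel (widest range): 223 ≈ 255 + (p/100)(128 − 255), so p ≈ 100×(223 − 255)/(128 − 255) = -3200/-127 = 25.20.
p = 25 reproduces all three channels after rounding.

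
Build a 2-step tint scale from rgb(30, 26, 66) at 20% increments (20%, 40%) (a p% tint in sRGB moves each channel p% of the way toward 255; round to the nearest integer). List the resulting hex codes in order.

#4b4868, #78768e

20%: (30 + 45 = 75→75, 26 + 45.8 = 71.8→72, 66 + 37.8 = 103.8→104) → #4b4868
40%: (30 + 90 = 120→120, 26 + 91.6 = 117.6→118, 66 + 75.6 = 141.6→142) → #78768e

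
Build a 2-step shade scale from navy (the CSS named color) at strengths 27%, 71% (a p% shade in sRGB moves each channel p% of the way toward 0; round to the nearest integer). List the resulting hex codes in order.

CSS navy is rgb(0, 0, 128).
27%: (0→0, 0→0, 128 − 34.56 = 93.44→93) → #00005D
71%: (0→0, 0→0, 128 − 90.88 = 37.12→37) → #000025

#00005D, #000025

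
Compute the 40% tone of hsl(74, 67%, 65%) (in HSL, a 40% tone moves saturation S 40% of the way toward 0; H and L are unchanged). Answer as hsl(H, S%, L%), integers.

hsl(74, 40%, 65%)

S moves 40% from 67 toward 0: 67 − 26.8 = 40.2 → 40.
H and L are unchanged.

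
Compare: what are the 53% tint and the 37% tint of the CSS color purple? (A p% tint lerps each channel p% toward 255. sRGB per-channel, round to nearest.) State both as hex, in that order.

#C387C3, #AF5EAF

CSS purple is rgb(128, 0, 128).
53% tint:
  R: 128 + 0.53×(255−128) = 128 + 67.31 = 195.31 → 195
  G: 0 + 0.53×(255−0) = 0 + 135.15 = 135.15 → 135
  B: 128 + 67.31 = 195.31 → 195
  → #C387C3
37% tint:
  R: 128 + 46.99 = 174.99 → 175
  G: 0 + 0.37×(255−0) = 0 + 94.35 = 94.35 → 94
  B: 128 + 0.37×(255−128) = 128 + 46.99 = 174.99 → 175
  → #AF5EAF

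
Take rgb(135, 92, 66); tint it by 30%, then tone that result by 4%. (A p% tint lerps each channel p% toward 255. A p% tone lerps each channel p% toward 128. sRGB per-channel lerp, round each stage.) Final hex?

A 30% tint moves each channel 30% toward 255:
  R: 135 + 0.3×(255−135) = 135 + 36 = 171 → 171
  G: 92 + 48.9 = 140.9 → 141
  B: 66 + 56.7 = 122.7 → 123
After the tint: rgb(171, 141, 123) = #ab8d7b.
Lerp each channel 4% toward 128:
  R: 171 − 1.72 = 169.28 → 169
  G: 141 + 0.04×(128−141) = 141 − 0.52 = 140.48 → 140
  B: 123 + 0.2 = 123.2 → 123
rgb(169, 140, 123) = #a98c7b.

#a98c7b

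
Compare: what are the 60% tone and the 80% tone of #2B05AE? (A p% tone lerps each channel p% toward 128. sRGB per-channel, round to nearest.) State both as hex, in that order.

#2B05AE is rgb(43, 5, 174).
60% tone:
  R: 43 + 0.6×(128−43) = 43 + 51 = 94 → 94
  G: 5 + 73.8 = 78.8 → 79
  B: 174 − 27.6 = 146.4 → 146
  → #5E4F92
80% tone:
  R: 43 + 68 = 111 → 111
  G: 5 + 0.8×(128−5) = 5 + 98.4 = 103.4 → 103
  B: 174 + 0.8×(128−174) = 174 − 36.8 = 137.2 → 137
  → #6F6789

#5E4F92, #6F6789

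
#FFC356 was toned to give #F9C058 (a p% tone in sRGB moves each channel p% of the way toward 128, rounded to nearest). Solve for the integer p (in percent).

5%

#FFC356 is rgb(255, 195, 86); #F9C058 is rgb(249, 192, 88).
On the R channel (widest range): 249 ≈ 255 + (p/100)(128 − 255), so p ≈ 100×(249 − 255)/(128 − 255) = -600/-127 = 4.72.
p = 5 reproduces all three channels after rounding.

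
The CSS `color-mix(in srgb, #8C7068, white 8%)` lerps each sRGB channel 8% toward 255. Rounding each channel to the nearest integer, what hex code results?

#8C7068 is rgb(140, 112, 104).
Lerp each channel 8% toward 255:
  R: 140 + 0.08×(255−140) = 140 + 9.2 = 149.2 → 149
  G: 112 + 0.08×(255−112) = 112 + 11.44 = 123.44 → 123
  B: 104 + 12.08 = 116.08 → 116
rgb(149, 123, 116) = #957B74.

#957B74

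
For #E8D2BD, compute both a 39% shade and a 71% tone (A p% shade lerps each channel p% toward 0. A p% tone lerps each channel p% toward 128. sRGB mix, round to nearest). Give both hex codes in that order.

#E8D2BD is rgb(232, 210, 189).
39% shade:
  R: 232 − 90.48 = 141.52 → 142
  G: 210 − 81.9 = 128.1 → 128
  B: 189 − 73.71 = 115.29 → 115
  → #8E8073
71% tone:
  R: 232 + 0.71×(128−232) = 232 − 73.84 = 158.16 → 158
  G: 210 + 0.71×(128−210) = 210 − 58.22 = 151.78 → 152
  B: 189 + 0.71×(128−189) = 189 − 43.31 = 145.69 → 146
  → #9E9892

#8E8073, #9E9892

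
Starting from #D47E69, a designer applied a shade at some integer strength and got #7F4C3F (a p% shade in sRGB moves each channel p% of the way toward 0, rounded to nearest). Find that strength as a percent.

#D47E69 is rgb(212, 126, 105); #7F4C3F is rgb(127, 76, 63).
On the R channel (widest range): 127 ≈ 212 + (p/100)(0 − 212), so p ≈ 100×(127 − 212)/(0 − 212) = -8500/-212 = 40.09.
p = 40 reproduces all three channels after rounding.

40%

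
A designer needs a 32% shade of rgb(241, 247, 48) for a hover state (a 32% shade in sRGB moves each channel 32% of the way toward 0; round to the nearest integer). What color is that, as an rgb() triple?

rgb(164, 168, 33)

A 32% shade moves each channel 32% toward 0:
  R: 241 + 0.32×(0−241) = 241 − 77.12 = 163.88 → 164
  G: 247 − 79.04 = 167.96 → 168
  B: 48 − 15.36 = 32.64 → 33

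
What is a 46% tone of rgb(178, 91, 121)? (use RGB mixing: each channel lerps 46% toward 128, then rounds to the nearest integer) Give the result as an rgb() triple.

Per channel, c → c + 0.46(128 − c):
  R: 178 + 0.46×(128−178) = 178 − 23 = 155 → 155
  G: 91 + 17.02 = 108.02 → 108
  B: 121 + 3.22 = 124.22 → 124

rgb(155, 108, 124)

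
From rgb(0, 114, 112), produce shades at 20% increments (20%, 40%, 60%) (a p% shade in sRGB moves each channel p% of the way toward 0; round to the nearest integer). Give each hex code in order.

#005b5a, #004443, #002e2d

20%: (0→0, 114 − 22.8 = 91.2→91, 112 − 22.4 = 89.6→90) → #005b5a
40%: (0→0, 114 − 45.6 = 68.4→68, 112 − 44.8 = 67.2→67) → #004443
60%: (0→0, 114 − 68.4 = 45.6→46, 112 − 67.2 = 44.8→45) → #002e2d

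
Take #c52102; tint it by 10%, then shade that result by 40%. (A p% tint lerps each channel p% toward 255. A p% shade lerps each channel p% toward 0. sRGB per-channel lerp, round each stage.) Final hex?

#7a2110

#c52102 is rgb(197, 33, 2).
Lerp each channel 10% toward 255:
  R: 197 + 0.1×(255−197) = 197 + 5.8 = 202.8 → 203
  G: 33 + 0.1×(255−33) = 33 + 22.2 = 55.2 → 55
  B: 2 + 25.3 = 27.3 → 27
After the tint: rgb(203, 55, 27) = #cb371b.
A 40% shade moves each channel 40% toward 0:
  R: 203 + 0.4×(0−203) = 203 − 81.2 = 121.8 → 122
  G: 55 − 22 = 33 → 33
  B: 27 + 0.4×(0−27) = 27 − 10.8 = 16.2 → 16
rgb(122, 33, 16) = #7a2110.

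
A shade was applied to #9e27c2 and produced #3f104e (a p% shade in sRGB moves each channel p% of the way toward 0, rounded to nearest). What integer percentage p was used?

#9e27c2 is rgb(158, 39, 194); #3f104e is rgb(63, 16, 78).
On the B channel (widest range): 78 ≈ 194 + (p/100)(0 − 194), so p ≈ 100×(78 − 194)/(0 − 194) = -11600/-194 = 59.79.
p = 60 reproduces all three channels after rounding.

60%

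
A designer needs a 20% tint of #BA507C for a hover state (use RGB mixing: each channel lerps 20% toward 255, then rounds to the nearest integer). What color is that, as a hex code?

#BA507C is rgb(186, 80, 124).
Per channel, c → c + 0.2(255 − c):
  R: 186 + 13.8 = 199.8 → 200
  G: 80 + 35 = 115 → 115
  B: 124 + 0.2×(255−124) = 124 + 26.2 = 150.2 → 150
rgb(200, 115, 150) = #C87396.

#C87396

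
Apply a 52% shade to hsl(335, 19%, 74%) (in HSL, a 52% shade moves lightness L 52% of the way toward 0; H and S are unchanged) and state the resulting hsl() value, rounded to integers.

L moves 52% from 74 toward 0: 74 − 38.48 = 35.52 → 36.
H and S are unchanged.

hsl(335, 19%, 36%)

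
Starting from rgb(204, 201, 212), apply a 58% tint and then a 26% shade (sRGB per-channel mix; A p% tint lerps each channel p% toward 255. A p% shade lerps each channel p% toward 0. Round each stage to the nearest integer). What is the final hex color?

Lerp each channel 58% toward 255:
  R: 204 + 0.58×(255−204) = 204 + 29.58 = 233.58 → 234
  G: 201 + 31.32 = 232.32 → 232
  B: 212 + 0.58×(255−212) = 212 + 24.94 = 236.94 → 237
After the tint: rgb(234, 232, 237) = #eae8ed.
Per channel, c → c + 0.26(0 − c):
  R: 234 + 0.26×(0−234) = 234 − 60.84 = 173.16 → 173
  G: 232 − 60.32 = 171.68 → 172
  B: 237 − 61.62 = 175.38 → 175
rgb(173, 172, 175) = #adacaf.

#adacaf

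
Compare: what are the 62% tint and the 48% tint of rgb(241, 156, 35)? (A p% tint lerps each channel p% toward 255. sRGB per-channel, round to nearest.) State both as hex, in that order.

62% tint:
  R: 241 + 8.68 = 249.68 → 250
  G: 156 + 0.62×(255−156) = 156 + 61.38 = 217.38 → 217
  B: 35 + 136.4 = 171.4 → 171
  → #FAD9AB
48% tint:
  R: 241 + 0.48×(255−241) = 241 + 6.72 = 247.72 → 248
  G: 156 + 0.48×(255−156) = 156 + 47.52 = 203.52 → 204
  B: 35 + 105.6 = 140.6 → 141
  → #F8CC8D

#FAD9AB, #F8CC8D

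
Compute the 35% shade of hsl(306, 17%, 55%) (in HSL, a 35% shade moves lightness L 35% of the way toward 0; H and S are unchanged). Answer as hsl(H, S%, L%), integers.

hsl(306, 17%, 36%)

L moves 35% from 55 toward 0: 55 − 19.25 = 35.75 → 36.
H and S are unchanged.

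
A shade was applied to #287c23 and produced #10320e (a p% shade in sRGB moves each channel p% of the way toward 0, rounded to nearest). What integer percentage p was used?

60%

#287c23 is rgb(40, 124, 35); #10320e is rgb(16, 50, 14).
On the G channel (widest range): 50 ≈ 124 + (p/100)(0 − 124), so p ≈ 100×(50 − 124)/(0 − 124) = -7400/-124 = 59.68.
p = 60 reproduces all three channels after rounding.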